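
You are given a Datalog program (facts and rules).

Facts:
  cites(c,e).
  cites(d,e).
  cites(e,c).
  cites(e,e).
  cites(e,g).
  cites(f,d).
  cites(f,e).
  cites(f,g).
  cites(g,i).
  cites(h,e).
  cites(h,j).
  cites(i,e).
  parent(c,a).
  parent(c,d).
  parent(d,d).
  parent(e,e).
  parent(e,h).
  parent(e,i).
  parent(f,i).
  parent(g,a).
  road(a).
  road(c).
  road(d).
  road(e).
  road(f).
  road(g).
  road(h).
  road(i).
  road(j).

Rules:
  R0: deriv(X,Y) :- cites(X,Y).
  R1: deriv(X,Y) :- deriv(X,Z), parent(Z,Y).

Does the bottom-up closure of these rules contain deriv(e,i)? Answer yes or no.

round 1: derive deriv(c,e) via R0 from cites(c,e)
round 1: derive deriv(d,e) via R0 from cites(d,e)
round 1: derive deriv(e,c) via R0 from cites(e,c)
round 1: derive deriv(e,e) via R0 from cites(e,e)
round 1: derive deriv(e,g) via R0 from cites(e,g)
round 1: derive deriv(f,d) via R0 from cites(f,d)
round 1: derive deriv(f,e) via R0 from cites(f,e)
round 1: derive deriv(f,g) via R0 from cites(f,g)
round 1: derive deriv(g,i) via R0 from cites(g,i)
round 1: derive deriv(h,e) via R0 from cites(h,e)
round 1: derive deriv(h,j) via R0 from cites(h,j)
round 1: derive deriv(i,e) via R0 from cites(i,e)
round 2: derive deriv(c,h) via R1 from deriv(c,e), parent(e,h)
round 2: derive deriv(c,i) via R1 from deriv(c,e), parent(e,i)
round 2: derive deriv(d,h) via R1 from deriv(d,e), parent(e,h)
round 2: derive deriv(d,i) via R1 from deriv(d,e), parent(e,i)
round 2: derive deriv(e,a) via R1 from deriv(e,c), parent(c,a)
round 2: derive deriv(e,d) via R1 from deriv(e,c), parent(c,d)
round 2: derive deriv(e,h) via R1 from deriv(e,e), parent(e,h)
round 2: derive deriv(e,i) via R1 from deriv(e,e), parent(e,i)
round 2: derive deriv(f,a) via R1 from deriv(f,g), parent(g,a)
round 2: derive deriv(f,h) via R1 from deriv(f,e), parent(e,h)
round 2: derive deriv(f,i) via R1 from deriv(f,e), parent(e,i)
round 2: derive deriv(h,h) via R1 from deriv(h,e), parent(e,h)
round 2: derive deriv(h,i) via R1 from deriv(h,e), parent(e,i)
round 2: derive deriv(i,h) via R1 from deriv(i,e), parent(e,h)
round 2: derive deriv(i,i) via R1 from deriv(i,e), parent(e,i)

yes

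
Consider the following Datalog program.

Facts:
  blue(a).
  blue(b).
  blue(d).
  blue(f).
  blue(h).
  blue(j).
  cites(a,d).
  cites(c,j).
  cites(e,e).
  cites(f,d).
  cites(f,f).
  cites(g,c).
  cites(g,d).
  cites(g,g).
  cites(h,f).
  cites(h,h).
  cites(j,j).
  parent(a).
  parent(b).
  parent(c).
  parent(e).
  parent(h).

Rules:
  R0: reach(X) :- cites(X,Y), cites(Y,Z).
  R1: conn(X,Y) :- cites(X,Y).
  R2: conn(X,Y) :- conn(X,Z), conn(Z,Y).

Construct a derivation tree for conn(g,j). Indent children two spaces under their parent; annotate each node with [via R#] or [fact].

round 1: derive conn(a,d) via R1 from cites(a,d)
round 1: derive conn(c,j) via R1 from cites(c,j)
round 1: derive conn(e,e) via R1 from cites(e,e)
round 1: derive conn(f,d) via R1 from cites(f,d)
round 1: derive conn(f,f) via R1 from cites(f,f)
round 1: derive conn(g,c) via R1 from cites(g,c)
round 1: derive conn(g,d) via R1 from cites(g,d)
round 1: derive conn(g,g) via R1 from cites(g,g)
round 1: derive conn(h,f) via R1 from cites(h,f)
round 1: derive conn(h,h) via R1 from cites(h,h)
round 1: derive conn(j,j) via R1 from cites(j,j)
round 2: derive conn(g,j) via R2 from conn(g,c), conn(c,j)
round 2: derive conn(h,d) via R2 from conn(h,f), conn(f,d)

conn(g,j)  [via R2]
  conn(g,c)  [via R1]
    cites(g,c)  [fact]
  conn(c,j)  [via R1]
    cites(c,j)  [fact]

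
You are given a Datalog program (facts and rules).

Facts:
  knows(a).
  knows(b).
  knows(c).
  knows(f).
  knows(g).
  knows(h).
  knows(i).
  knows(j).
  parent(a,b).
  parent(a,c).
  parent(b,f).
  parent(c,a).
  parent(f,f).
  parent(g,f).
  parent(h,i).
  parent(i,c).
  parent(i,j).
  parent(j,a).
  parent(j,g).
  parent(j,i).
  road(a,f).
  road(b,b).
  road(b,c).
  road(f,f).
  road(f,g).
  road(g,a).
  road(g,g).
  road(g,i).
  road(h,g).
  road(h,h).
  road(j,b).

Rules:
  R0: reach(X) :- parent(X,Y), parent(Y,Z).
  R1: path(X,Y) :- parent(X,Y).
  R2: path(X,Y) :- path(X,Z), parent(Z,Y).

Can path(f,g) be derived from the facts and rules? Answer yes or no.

round 1: derive path(a,b) via R1 from parent(a,b)
round 1: derive path(a,c) via R1 from parent(a,c)
round 1: derive path(b,f) via R1 from parent(b,f)
round 1: derive path(c,a) via R1 from parent(c,a)
round 1: derive path(f,f) via R1 from parent(f,f)
round 1: derive path(g,f) via R1 from parent(g,f)
round 1: derive path(h,i) via R1 from parent(h,i)
round 1: derive path(i,c) via R1 from parent(i,c)
round 1: derive path(i,j) via R1 from parent(i,j)
round 1: derive path(j,a) via R1 from parent(j,a)
round 1: derive path(j,g) via R1 from parent(j,g)
round 1: derive path(j,i) via R1 from parent(j,i)
round 2: derive path(a,a) via R2 from path(a,c), parent(c,a)
round 2: derive path(a,f) via R2 from path(a,b), parent(b,f)
round 2: derive path(c,b) via R2 from path(c,a), parent(a,b)
round 2: derive path(c,c) via R2 from path(c,a), parent(a,c)
round 2: derive path(h,c) via R2 from path(h,i), parent(i,c)
round 2: derive path(h,j) via R2 from path(h,i), parent(i,j)
round 2: derive path(i,a) via R2 from path(i,c), parent(c,a)
round 2: derive path(i,g) via R2 from path(i,j), parent(j,g)
round 2: derive path(i,i) via R2 from path(i,j), parent(j,i)
round 2: derive path(j,b) via R2 from path(j,a), parent(a,b)
round 2: derive path(j,c) via R2 from path(j,a), parent(a,c)
round 2: derive path(j,f) via R2 from path(j,g), parent(g,f)
round 2: derive path(j,j) via R2 from path(j,i), parent(i,j)
round 3: derive path(c,f) via R2 from path(c,b), parent(b,f)
round 3: derive path(h,a) via R2 from path(h,c), parent(c,a)
round 3: derive path(h,g) via R2 from path(h,j), parent(j,g)
round 3: derive path(i,b) via R2 from path(i,a), parent(a,b)
round 3: derive path(i,f) via R2 from path(i,g), parent(g,f)
round 4: derive path(h,b) via R2 from path(h,a), parent(a,b)
round 4: derive path(h,f) via R2 from path(h,g), parent(g,f)

no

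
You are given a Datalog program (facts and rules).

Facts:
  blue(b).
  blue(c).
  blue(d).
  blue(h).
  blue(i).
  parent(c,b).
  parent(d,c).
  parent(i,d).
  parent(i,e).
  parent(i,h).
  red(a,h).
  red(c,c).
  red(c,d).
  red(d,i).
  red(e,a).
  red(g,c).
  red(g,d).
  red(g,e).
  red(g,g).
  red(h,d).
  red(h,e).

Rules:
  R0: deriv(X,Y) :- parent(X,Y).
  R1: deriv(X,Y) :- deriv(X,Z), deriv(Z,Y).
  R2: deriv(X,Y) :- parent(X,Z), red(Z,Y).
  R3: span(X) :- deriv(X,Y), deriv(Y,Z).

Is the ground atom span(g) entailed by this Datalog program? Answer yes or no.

no

round 1: derive deriv(c,b) via R0 from parent(c,b)
round 1: derive deriv(d,c) via R0 from parent(d,c)
round 1: derive deriv(i,d) via R0 from parent(i,d)
round 1: derive deriv(i,e) via R0 from parent(i,e)
round 1: derive deriv(i,h) via R0 from parent(i,h)
round 1: derive deriv(d,d) via R2 from parent(d,c), red(c,d)
round 1: derive deriv(i,a) via R2 from parent(i,e), red(e,a)
round 1: derive deriv(i,i) via R2 from parent(i,d), red(d,i)
round 2: derive deriv(d,b) via R1 from deriv(d,c), deriv(c,b)
round 2: derive deriv(i,c) via R1 from deriv(i,d), deriv(d,c)
round 2: derive span(d) via R3 from deriv(d,c), deriv(c,b)
round 2: derive span(i) via R3 from deriv(i,d), deriv(d,c)
round 3: derive deriv(i,b) via R1 from deriv(i,c), deriv(c,b)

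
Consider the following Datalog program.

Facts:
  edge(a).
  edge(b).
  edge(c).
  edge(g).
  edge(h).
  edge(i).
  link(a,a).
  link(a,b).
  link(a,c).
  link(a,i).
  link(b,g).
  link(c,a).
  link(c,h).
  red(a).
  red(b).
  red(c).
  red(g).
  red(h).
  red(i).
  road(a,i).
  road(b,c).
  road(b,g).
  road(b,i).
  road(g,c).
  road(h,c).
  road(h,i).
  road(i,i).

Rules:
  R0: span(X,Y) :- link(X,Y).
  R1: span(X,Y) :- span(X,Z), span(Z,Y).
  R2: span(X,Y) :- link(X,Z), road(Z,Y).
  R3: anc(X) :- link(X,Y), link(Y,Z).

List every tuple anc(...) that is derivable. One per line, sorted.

anc(a)
anc(c)

round 1: derive anc(a) via R3 from link(a,a), link(a,a)
round 1: derive anc(c) via R3 from link(c,a), link(a,a)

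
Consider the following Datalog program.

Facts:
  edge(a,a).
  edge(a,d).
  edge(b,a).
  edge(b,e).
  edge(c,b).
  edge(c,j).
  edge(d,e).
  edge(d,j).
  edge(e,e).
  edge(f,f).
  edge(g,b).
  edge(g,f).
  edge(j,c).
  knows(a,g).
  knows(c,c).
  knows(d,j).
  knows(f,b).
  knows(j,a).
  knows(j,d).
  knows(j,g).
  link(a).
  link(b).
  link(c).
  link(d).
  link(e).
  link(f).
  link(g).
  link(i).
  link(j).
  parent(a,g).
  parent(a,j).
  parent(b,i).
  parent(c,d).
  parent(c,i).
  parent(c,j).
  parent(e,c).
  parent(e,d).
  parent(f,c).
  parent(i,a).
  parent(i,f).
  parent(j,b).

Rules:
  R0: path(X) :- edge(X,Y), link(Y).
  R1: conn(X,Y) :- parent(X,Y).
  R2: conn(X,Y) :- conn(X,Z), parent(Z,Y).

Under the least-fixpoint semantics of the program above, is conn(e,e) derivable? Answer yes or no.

round 1: derive conn(a,g) via R1 from parent(a,g)
round 1: derive conn(a,j) via R1 from parent(a,j)
round 1: derive conn(b,i) via R1 from parent(b,i)
round 1: derive conn(c,d) via R1 from parent(c,d)
round 1: derive conn(c,i) via R1 from parent(c,i)
round 1: derive conn(c,j) via R1 from parent(c,j)
round 1: derive conn(e,c) via R1 from parent(e,c)
round 1: derive conn(e,d) via R1 from parent(e,d)
round 1: derive conn(f,c) via R1 from parent(f,c)
round 1: derive conn(i,a) via R1 from parent(i,a)
round 1: derive conn(i,f) via R1 from parent(i,f)
round 1: derive conn(j,b) via R1 from parent(j,b)
round 2: derive conn(a,b) via R2 from conn(a,j), parent(j,b)
round 2: derive conn(b,a) via R2 from conn(b,i), parent(i,a)
round 2: derive conn(b,f) via R2 from conn(b,i), parent(i,f)
round 2: derive conn(c,a) via R2 from conn(c,i), parent(i,a)
round 2: derive conn(c,b) via R2 from conn(c,j), parent(j,b)
round 2: derive conn(c,f) via R2 from conn(c,i), parent(i,f)
round 2: derive conn(e,i) via R2 from conn(e,c), parent(c,i)
round 2: derive conn(e,j) via R2 from conn(e,c), parent(c,j)
round 2: derive conn(f,d) via R2 from conn(f,c), parent(c,d)
round 2: derive conn(f,i) via R2 from conn(f,c), parent(c,i)
round 2: derive conn(f,j) via R2 from conn(f,c), parent(c,j)
round 2: derive conn(i,c) via R2 from conn(i,f), parent(f,c)
round 2: derive conn(i,g) via R2 from conn(i,a), parent(a,g)
round 2: derive conn(i,j) via R2 from conn(i,a), parent(a,j)
round 2: derive conn(j,i) via R2 from conn(j,b), parent(b,i)
round 3: derive conn(a,i) via R2 from conn(a,b), parent(b,i)
round 3: derive conn(b,c) via R2 from conn(b,f), parent(f,c)
round 3: derive conn(b,g) via R2 from conn(b,a), parent(a,g)
round 3: derive conn(b,j) via R2 from conn(b,a), parent(a,j)
round 3: derive conn(c,c) via R2 from conn(c,f), parent(f,c)
round 3: derive conn(c,g) via R2 from conn(c,a), parent(a,g)
round 3: derive conn(e,a) via R2 from conn(e,i), parent(i,a)
round 3: derive conn(e,b) via R2 from conn(e,j), parent(j,b)
round 3: derive conn(e,f) via R2 from conn(e,i), parent(i,f)
round 3: derive conn(f,a) via R2 from conn(f,i), parent(i,a)
round 3: derive conn(f,b) via R2 from conn(f,j), parent(j,b)
round 3: derive conn(f,f) via R2 from conn(f,i), parent(i,f)
round 3: derive conn(i,b) via R2 from conn(i,j), parent(j,b)
round 3: derive conn(i,d) via R2 from conn(i,c), parent(c,d)
round 3: derive conn(i,i) via R2 from conn(i,c), parent(c,i)
round 3: derive conn(j,a) via R2 from conn(j,i), parent(i,a)
round 3: derive conn(j,f) via R2 from conn(j,i), parent(i,f)
round 4: derive conn(a,a) via R2 from conn(a,i), parent(i,a)
round 4: derive conn(a,f) via R2 from conn(a,i), parent(i,f)
round 4: derive conn(b,b) via R2 from conn(b,j), parent(j,b)
round 4: derive conn(b,d) via R2 from conn(b,c), parent(c,d)
round 4: derive conn(e,g) via R2 from conn(e,a), parent(a,g)
round 4: derive conn(f,g) via R2 from conn(f,a), parent(a,g)
round 4: derive conn(j,c) via R2 from conn(j,f), parent(f,c)
round 4: derive conn(j,g) via R2 from conn(j,a), parent(a,g)
round 4: derive conn(j,j) via R2 from conn(j,a), parent(a,j)
round 5: derive conn(a,c) via R2 from conn(a,f), parent(f,c)
round 5: derive conn(j,d) via R2 from conn(j,c), parent(c,d)
round 6: derive conn(a,d) via R2 from conn(a,c), parent(c,d)

no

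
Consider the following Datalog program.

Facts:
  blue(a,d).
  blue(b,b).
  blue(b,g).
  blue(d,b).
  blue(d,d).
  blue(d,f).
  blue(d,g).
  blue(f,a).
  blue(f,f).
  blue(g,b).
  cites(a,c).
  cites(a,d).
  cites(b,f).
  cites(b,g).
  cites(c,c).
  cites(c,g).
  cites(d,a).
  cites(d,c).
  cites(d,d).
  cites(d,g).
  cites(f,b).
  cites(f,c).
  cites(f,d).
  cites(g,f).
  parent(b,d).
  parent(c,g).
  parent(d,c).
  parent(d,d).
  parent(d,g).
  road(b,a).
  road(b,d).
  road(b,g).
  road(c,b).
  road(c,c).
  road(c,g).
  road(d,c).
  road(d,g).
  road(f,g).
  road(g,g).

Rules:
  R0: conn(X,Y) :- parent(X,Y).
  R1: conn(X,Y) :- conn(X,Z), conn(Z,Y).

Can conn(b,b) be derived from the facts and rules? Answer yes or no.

no

round 1: derive conn(b,d) via R0 from parent(b,d)
round 1: derive conn(c,g) via R0 from parent(c,g)
round 1: derive conn(d,c) via R0 from parent(d,c)
round 1: derive conn(d,d) via R0 from parent(d,d)
round 1: derive conn(d,g) via R0 from parent(d,g)
round 2: derive conn(b,c) via R1 from conn(b,d), conn(d,c)
round 2: derive conn(b,g) via R1 from conn(b,d), conn(d,g)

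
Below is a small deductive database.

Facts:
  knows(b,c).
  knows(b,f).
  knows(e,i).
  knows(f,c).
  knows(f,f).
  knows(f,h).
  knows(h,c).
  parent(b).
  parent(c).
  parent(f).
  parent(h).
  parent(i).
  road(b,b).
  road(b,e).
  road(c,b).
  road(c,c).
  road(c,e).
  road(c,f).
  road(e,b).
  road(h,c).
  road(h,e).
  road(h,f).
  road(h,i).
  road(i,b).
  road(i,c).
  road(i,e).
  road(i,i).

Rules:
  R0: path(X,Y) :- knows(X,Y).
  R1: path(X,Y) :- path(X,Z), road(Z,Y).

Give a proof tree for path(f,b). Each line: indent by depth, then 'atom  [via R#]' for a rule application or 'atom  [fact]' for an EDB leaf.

path(f,b)  [via R1]
  path(f,c)  [via R0]
    knows(f,c)  [fact]
  road(c,b)  [fact]

round 1: derive path(b,c) via R0 from knows(b,c)
round 1: derive path(b,f) via R0 from knows(b,f)
round 1: derive path(e,i) via R0 from knows(e,i)
round 1: derive path(f,c) via R0 from knows(f,c)
round 1: derive path(f,f) via R0 from knows(f,f)
round 1: derive path(f,h) via R0 from knows(f,h)
round 1: derive path(h,c) via R0 from knows(h,c)
round 2: derive path(b,b) via R1 from path(b,c), road(c,b)
round 2: derive path(b,e) via R1 from path(b,c), road(c,e)
round 2: derive path(e,b) via R1 from path(e,i), road(i,b)
round 2: derive path(e,c) via R1 from path(e,i), road(i,c)
round 2: derive path(e,e) via R1 from path(e,i), road(i,e)
round 2: derive path(f,b) via R1 from path(f,c), road(c,b)
round 2: derive path(f,e) via R1 from path(f,c), road(c,e)
round 2: derive path(f,i) via R1 from path(f,h), road(h,i)
round 2: derive path(h,b) via R1 from path(h,c), road(c,b)
round 2: derive path(h,e) via R1 from path(h,c), road(c,e)
round 2: derive path(h,f) via R1 from path(h,c), road(c,f)
round 3: derive path(e,f) via R1 from path(e,c), road(c,f)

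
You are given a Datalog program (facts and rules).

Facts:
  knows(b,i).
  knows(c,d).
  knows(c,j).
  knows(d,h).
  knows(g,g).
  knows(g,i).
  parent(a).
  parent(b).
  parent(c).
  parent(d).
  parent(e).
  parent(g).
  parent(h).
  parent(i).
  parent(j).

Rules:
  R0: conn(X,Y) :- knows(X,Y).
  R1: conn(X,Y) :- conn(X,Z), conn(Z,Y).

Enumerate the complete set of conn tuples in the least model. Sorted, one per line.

conn(b,i)
conn(c,d)
conn(c,h)
conn(c,j)
conn(d,h)
conn(g,g)
conn(g,i)

round 1: derive conn(b,i) via R0 from knows(b,i)
round 1: derive conn(c,d) via R0 from knows(c,d)
round 1: derive conn(c,j) via R0 from knows(c,j)
round 1: derive conn(d,h) via R0 from knows(d,h)
round 1: derive conn(g,g) via R0 from knows(g,g)
round 1: derive conn(g,i) via R0 from knows(g,i)
round 2: derive conn(c,h) via R1 from conn(c,d), conn(d,h)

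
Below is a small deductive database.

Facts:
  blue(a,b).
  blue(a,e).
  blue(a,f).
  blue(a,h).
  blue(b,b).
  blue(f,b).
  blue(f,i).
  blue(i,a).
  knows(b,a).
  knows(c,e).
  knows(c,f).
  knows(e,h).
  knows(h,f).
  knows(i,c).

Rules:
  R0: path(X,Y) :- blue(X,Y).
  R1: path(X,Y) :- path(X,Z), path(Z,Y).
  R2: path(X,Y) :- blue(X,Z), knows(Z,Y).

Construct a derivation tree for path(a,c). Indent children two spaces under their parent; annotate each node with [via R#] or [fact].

round 1: derive path(a,b) via R0 from blue(a,b)
round 1: derive path(a,e) via R0 from blue(a,e)
round 1: derive path(a,f) via R0 from blue(a,f)
round 1: derive path(a,h) via R0 from blue(a,h)
round 1: derive path(b,b) via R0 from blue(b,b)
round 1: derive path(f,b) via R0 from blue(f,b)
round 1: derive path(f,i) via R0 from blue(f,i)
round 1: derive path(i,a) via R0 from blue(i,a)
round 1: derive path(a,a) via R2 from blue(a,b), knows(b,a)
round 1: derive path(b,a) via R2 from blue(b,b), knows(b,a)
round 1: derive path(f,a) via R2 from blue(f,b), knows(b,a)
round 1: derive path(f,c) via R2 from blue(f,i), knows(i,c)
round 2: derive path(a,c) via R1 from path(a,f), path(f,c)
round 2: derive path(a,i) via R1 from path(a,f), path(f,i)
round 2: derive path(b,e) via R1 from path(b,a), path(a,e)
round 2: derive path(b,f) via R1 from path(b,a), path(a,f)
round 2: derive path(b,h) via R1 from path(b,a), path(a,h)
round 2: derive path(f,e) via R1 from path(f,a), path(a,e)
round 2: derive path(f,f) via R1 from path(f,a), path(a,f)
round 2: derive path(f,h) via R1 from path(f,a), path(a,h)
round 2: derive path(i,b) via R1 from path(i,a), path(a,b)
round 2: derive path(i,e) via R1 from path(i,a), path(a,e)
round 2: derive path(i,f) via R1 from path(i,a), path(a,f)
round 2: derive path(i,h) via R1 from path(i,a), path(a,h)
round 3: derive path(b,c) via R1 from path(b,a), path(a,c)
round 3: derive path(b,i) via R1 from path(b,a), path(a,i)
round 3: derive path(i,c) via R1 from path(i,a), path(a,c)
round 3: derive path(i,i) via R1 from path(i,a), path(a,i)

path(a,c)  [via R1]
  path(a,f)  [via R0]
    blue(a,f)  [fact]
  path(f,c)  [via R2]
    blue(f,i)  [fact]
    knows(i,c)  [fact]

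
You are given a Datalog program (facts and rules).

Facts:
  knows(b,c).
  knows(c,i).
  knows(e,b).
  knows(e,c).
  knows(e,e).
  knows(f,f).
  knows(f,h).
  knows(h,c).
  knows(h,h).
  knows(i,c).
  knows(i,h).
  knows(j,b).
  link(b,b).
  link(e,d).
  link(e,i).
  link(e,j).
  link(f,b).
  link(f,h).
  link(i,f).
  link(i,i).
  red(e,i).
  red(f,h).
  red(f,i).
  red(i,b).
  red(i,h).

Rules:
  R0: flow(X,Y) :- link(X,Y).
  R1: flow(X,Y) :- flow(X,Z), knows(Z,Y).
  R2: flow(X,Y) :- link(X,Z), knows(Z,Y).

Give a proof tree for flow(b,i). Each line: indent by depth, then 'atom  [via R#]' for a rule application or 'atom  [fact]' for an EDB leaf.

flow(b,i)  [via R1]
  flow(b,c)  [via R2]
    link(b,b)  [fact]
    knows(b,c)  [fact]
  knows(c,i)  [fact]

round 1: derive flow(b,b) via R0 from link(b,b)
round 1: derive flow(e,d) via R0 from link(e,d)
round 1: derive flow(e,i) via R0 from link(e,i)
round 1: derive flow(e,j) via R0 from link(e,j)
round 1: derive flow(f,b) via R0 from link(f,b)
round 1: derive flow(f,h) via R0 from link(f,h)
round 1: derive flow(i,f) via R0 from link(i,f)
round 1: derive flow(i,i) via R0 from link(i,i)
round 1: derive flow(b,c) via R2 from link(b,b), knows(b,c)
round 1: derive flow(e,b) via R2 from link(e,j), knows(j,b)
round 1: derive flow(e,c) via R2 from link(e,i), knows(i,c)
round 1: derive flow(e,h) via R2 from link(e,i), knows(i,h)
round 1: derive flow(f,c) via R2 from link(f,b), knows(b,c)
round 1: derive flow(i,c) via R2 from link(i,i), knows(i,c)
round 1: derive flow(i,h) via R2 from link(i,f), knows(f,h)
round 2: derive flow(b,i) via R1 from flow(b,c), knows(c,i)
round 2: derive flow(f,i) via R1 from flow(f,c), knows(c,i)
round 3: derive flow(b,h) via R1 from flow(b,i), knows(i,h)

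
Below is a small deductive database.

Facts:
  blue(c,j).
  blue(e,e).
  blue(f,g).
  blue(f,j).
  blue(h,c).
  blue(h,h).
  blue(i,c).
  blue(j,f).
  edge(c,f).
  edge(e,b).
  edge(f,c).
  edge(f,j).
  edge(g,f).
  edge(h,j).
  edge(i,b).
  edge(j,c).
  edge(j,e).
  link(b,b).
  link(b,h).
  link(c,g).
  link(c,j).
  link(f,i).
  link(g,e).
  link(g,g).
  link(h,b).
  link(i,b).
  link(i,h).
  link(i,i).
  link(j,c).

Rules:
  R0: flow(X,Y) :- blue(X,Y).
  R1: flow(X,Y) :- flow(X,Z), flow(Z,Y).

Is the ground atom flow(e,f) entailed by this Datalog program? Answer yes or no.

no

round 1: derive flow(c,j) via R0 from blue(c,j)
round 1: derive flow(e,e) via R0 from blue(e,e)
round 1: derive flow(f,g) via R0 from blue(f,g)
round 1: derive flow(f,j) via R0 from blue(f,j)
round 1: derive flow(h,c) via R0 from blue(h,c)
round 1: derive flow(h,h) via R0 from blue(h,h)
round 1: derive flow(i,c) via R0 from blue(i,c)
round 1: derive flow(j,f) via R0 from blue(j,f)
round 2: derive flow(c,f) via R1 from flow(c,j), flow(j,f)
round 2: derive flow(f,f) via R1 from flow(f,j), flow(j,f)
round 2: derive flow(h,j) via R1 from flow(h,c), flow(c,j)
round 2: derive flow(i,j) via R1 from flow(i,c), flow(c,j)
round 2: derive flow(j,g) via R1 from flow(j,f), flow(f,g)
round 2: derive flow(j,j) via R1 from flow(j,f), flow(f,j)
round 3: derive flow(c,g) via R1 from flow(c,f), flow(f,g)
round 3: derive flow(h,f) via R1 from flow(h,c), flow(c,f)
round 3: derive flow(h,g) via R1 from flow(h,j), flow(j,g)
round 3: derive flow(i,f) via R1 from flow(i,c), flow(c,f)
round 3: derive flow(i,g) via R1 from flow(i,j), flow(j,g)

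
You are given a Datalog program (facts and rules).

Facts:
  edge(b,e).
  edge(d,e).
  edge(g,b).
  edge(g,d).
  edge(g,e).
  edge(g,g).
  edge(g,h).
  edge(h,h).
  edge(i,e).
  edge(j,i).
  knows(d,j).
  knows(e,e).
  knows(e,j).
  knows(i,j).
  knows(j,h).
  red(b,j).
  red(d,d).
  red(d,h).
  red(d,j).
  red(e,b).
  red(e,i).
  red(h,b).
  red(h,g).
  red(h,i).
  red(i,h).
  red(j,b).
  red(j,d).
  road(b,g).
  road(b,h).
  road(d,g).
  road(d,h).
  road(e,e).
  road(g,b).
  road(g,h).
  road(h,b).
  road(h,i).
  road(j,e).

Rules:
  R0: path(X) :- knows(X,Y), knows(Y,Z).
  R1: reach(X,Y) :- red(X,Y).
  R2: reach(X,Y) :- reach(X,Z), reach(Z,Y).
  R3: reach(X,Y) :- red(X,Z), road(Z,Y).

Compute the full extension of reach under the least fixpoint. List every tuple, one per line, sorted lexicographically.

round 1: derive reach(b,j) via R1 from red(b,j)
round 1: derive reach(d,d) via R1 from red(d,d)
round 1: derive reach(d,h) via R1 from red(d,h)
round 1: derive reach(d,j) via R1 from red(d,j)
round 1: derive reach(e,b) via R1 from red(e,b)
round 1: derive reach(e,i) via R1 from red(e,i)
round 1: derive reach(h,b) via R1 from red(h,b)
round 1: derive reach(h,g) via R1 from red(h,g)
round 1: derive reach(h,i) via R1 from red(h,i)
round 1: derive reach(i,h) via R1 from red(i,h)
round 1: derive reach(j,b) via R1 from red(j,b)
round 1: derive reach(j,d) via R1 from red(j,d)
round 1: derive reach(b,e) via R3 from red(b,j), road(j,e)
round 1: derive reach(d,b) via R3 from red(d,h), road(h,b)
round 1: derive reach(d,e) via R3 from red(d,j), road(j,e)
round 1: derive reach(d,g) via R3 from red(d,d), road(d,g)
round 1: derive reach(d,i) via R3 from red(d,h), road(h,i)
round 1: derive reach(e,g) via R3 from red(e,b), road(b,g)
round 1: derive reach(e,h) via R3 from red(e,b), road(b,h)
round 1: derive reach(h,h) via R3 from red(h,b), road(b,h)
round 1: derive reach(i,b) via R3 from red(i,h), road(h,b)
round 1: derive reach(i,i) via R3 from red(i,h), road(h,i)
round 1: derive reach(j,g) via R3 from red(j,b), road(b,g)
round 1: derive reach(j,h) via R3 from red(j,b), road(b,h)
round 2: derive reach(b,b) via R2 from reach(b,e), reach(e,b)
round 2: derive reach(b,d) via R2 from reach(b,j), reach(j,d)
round 2: derive reach(b,g) via R2 from reach(b,e), reach(e,g)
round 2: derive reach(b,h) via R2 from reach(b,e), reach(e,h)
round 2: derive reach(b,i) via R2 from reach(b,e), reach(e,i)
round 2: derive reach(e,e) via R2 from reach(e,b), reach(b,e)
round 2: derive reach(e,j) via R2 from reach(e,b), reach(b,j)
round 2: derive reach(h,e) via R2 from reach(h,b), reach(b,e)
round 2: derive reach(h,j) via R2 from reach(h,b), reach(b,j)
round 2: derive reach(i,e) via R2 from reach(i,b), reach(b,e)
round 2: derive reach(i,g) via R2 from reach(i,h), reach(h,g)
round 2: derive reach(i,j) via R2 from reach(i,b), reach(b,j)
round 2: derive reach(j,e) via R2 from reach(j,b), reach(b,e)
round 2: derive reach(j,i) via R2 from reach(j,d), reach(d,i)
round 2: derive reach(j,j) via R2 from reach(j,b), reach(b,j)
round 3: derive reach(e,d) via R2 from reach(e,b), reach(b,d)
round 3: derive reach(h,d) via R2 from reach(h,b), reach(b,d)
round 3: derive reach(i,d) via R2 from reach(i,b), reach(b,d)

reach(b,b)
reach(b,d)
reach(b,e)
reach(b,g)
reach(b,h)
reach(b,i)
reach(b,j)
reach(d,b)
reach(d,d)
reach(d,e)
reach(d,g)
reach(d,h)
reach(d,i)
reach(d,j)
reach(e,b)
reach(e,d)
reach(e,e)
reach(e,g)
reach(e,h)
reach(e,i)
reach(e,j)
reach(h,b)
reach(h,d)
reach(h,e)
reach(h,g)
reach(h,h)
reach(h,i)
reach(h,j)
reach(i,b)
reach(i,d)
reach(i,e)
reach(i,g)
reach(i,h)
reach(i,i)
reach(i,j)
reach(j,b)
reach(j,d)
reach(j,e)
reach(j,g)
reach(j,h)
reach(j,i)
reach(j,j)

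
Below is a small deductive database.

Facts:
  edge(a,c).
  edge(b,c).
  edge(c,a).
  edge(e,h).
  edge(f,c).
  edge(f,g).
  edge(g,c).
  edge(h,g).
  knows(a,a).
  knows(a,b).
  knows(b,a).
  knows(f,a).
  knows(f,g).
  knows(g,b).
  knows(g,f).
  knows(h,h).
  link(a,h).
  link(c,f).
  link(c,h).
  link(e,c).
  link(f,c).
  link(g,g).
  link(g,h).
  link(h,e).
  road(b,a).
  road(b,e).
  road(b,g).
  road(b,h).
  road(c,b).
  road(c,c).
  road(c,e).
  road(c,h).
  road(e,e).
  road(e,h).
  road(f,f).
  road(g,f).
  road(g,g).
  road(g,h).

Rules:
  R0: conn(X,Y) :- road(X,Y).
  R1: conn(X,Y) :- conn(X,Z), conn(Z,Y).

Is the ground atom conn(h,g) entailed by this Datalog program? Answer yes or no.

no

round 1: derive conn(b,a) via R0 from road(b,a)
round 1: derive conn(b,e) via R0 from road(b,e)
round 1: derive conn(b,g) via R0 from road(b,g)
round 1: derive conn(b,h) via R0 from road(b,h)
round 1: derive conn(c,b) via R0 from road(c,b)
round 1: derive conn(c,c) via R0 from road(c,c)
round 1: derive conn(c,e) via R0 from road(c,e)
round 1: derive conn(c,h) via R0 from road(c,h)
round 1: derive conn(e,e) via R0 from road(e,e)
round 1: derive conn(e,h) via R0 from road(e,h)
round 1: derive conn(f,f) via R0 from road(f,f)
round 1: derive conn(g,f) via R0 from road(g,f)
round 1: derive conn(g,g) via R0 from road(g,g)
round 1: derive conn(g,h) via R0 from road(g,h)
round 2: derive conn(b,f) via R1 from conn(b,g), conn(g,f)
round 2: derive conn(c,a) via R1 from conn(c,b), conn(b,a)
round 2: derive conn(c,g) via R1 from conn(c,b), conn(b,g)
round 3: derive conn(c,f) via R1 from conn(c,b), conn(b,f)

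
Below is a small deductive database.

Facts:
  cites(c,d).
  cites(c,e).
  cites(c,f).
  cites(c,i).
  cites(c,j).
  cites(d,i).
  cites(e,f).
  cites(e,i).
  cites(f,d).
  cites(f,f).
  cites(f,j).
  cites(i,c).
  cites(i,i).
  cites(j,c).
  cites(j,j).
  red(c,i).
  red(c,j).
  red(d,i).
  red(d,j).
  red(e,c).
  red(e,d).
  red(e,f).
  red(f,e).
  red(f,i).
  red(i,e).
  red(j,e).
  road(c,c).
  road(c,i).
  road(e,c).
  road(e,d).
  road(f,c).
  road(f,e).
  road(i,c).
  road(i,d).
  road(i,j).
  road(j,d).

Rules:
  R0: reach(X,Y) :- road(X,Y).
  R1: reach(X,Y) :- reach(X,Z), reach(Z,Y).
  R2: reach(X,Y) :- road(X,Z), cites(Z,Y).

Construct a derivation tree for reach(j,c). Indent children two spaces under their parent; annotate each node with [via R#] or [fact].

round 1: derive reach(c,c) via R0 from road(c,c)
round 1: derive reach(c,i) via R0 from road(c,i)
round 1: derive reach(e,c) via R0 from road(e,c)
round 1: derive reach(e,d) via R0 from road(e,d)
round 1: derive reach(f,c) via R0 from road(f,c)
round 1: derive reach(f,e) via R0 from road(f,e)
round 1: derive reach(i,c) via R0 from road(i,c)
round 1: derive reach(i,d) via R0 from road(i,d)
round 1: derive reach(i,j) via R0 from road(i,j)
round 1: derive reach(j,d) via R0 from road(j,d)
round 1: derive reach(c,d) via R2 from road(c,c), cites(c,d)
round 1: derive reach(c,e) via R2 from road(c,c), cites(c,e)
round 1: derive reach(c,f) via R2 from road(c,c), cites(c,f)
round 1: derive reach(c,j) via R2 from road(c,c), cites(c,j)
round 1: derive reach(e,e) via R2 from road(e,c), cites(c,e)
round 1: derive reach(e,f) via R2 from road(e,c), cites(c,f)
round 1: derive reach(e,i) via R2 from road(e,c), cites(c,i)
round 1: derive reach(e,j) via R2 from road(e,c), cites(c,j)
round 1: derive reach(f,d) via R2 from road(f,c), cites(c,d)
round 1: derive reach(f,f) via R2 from road(f,c), cites(c,f)
round 1: derive reach(f,i) via R2 from road(f,c), cites(c,i)
round 1: derive reach(f,j) via R2 from road(f,c), cites(c,j)
round 1: derive reach(i,e) via R2 from road(i,c), cites(c,e)
round 1: derive reach(i,f) via R2 from road(i,c), cites(c,f)
round 1: derive reach(i,i) via R2 from road(i,c), cites(c,i)
round 1: derive reach(j,i) via R2 from road(j,d), cites(d,i)
round 2: derive reach(j,c) via R1 from reach(j,i), reach(i,c)
round 2: derive reach(j,e) via R1 from reach(j,i), reach(i,e)
round 2: derive reach(j,f) via R1 from reach(j,i), reach(i,f)
round 2: derive reach(j,j) via R1 from reach(j,i), reach(i,j)

reach(j,c)  [via R1]
  reach(j,i)  [via R2]
    road(j,d)  [fact]
    cites(d,i)  [fact]
  reach(i,c)  [via R0]
    road(i,c)  [fact]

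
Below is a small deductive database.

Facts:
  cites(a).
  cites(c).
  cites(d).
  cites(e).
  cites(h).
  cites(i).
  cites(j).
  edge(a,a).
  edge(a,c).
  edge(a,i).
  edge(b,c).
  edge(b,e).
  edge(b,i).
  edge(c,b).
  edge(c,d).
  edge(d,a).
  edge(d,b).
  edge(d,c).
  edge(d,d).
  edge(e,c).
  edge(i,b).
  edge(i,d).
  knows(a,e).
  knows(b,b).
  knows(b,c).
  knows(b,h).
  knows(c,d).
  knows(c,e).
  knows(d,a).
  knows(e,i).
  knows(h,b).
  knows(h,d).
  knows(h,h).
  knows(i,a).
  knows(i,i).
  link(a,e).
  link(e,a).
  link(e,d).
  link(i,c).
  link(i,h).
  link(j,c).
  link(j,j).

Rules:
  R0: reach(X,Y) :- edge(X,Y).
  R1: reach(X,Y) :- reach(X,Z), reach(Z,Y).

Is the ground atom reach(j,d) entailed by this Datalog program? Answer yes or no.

no

round 1: derive reach(a,a) via R0 from edge(a,a)
round 1: derive reach(a,c) via R0 from edge(a,c)
round 1: derive reach(a,i) via R0 from edge(a,i)
round 1: derive reach(b,c) via R0 from edge(b,c)
round 1: derive reach(b,e) via R0 from edge(b,e)
round 1: derive reach(b,i) via R0 from edge(b,i)
round 1: derive reach(c,b) via R0 from edge(c,b)
round 1: derive reach(c,d) via R0 from edge(c,d)
round 1: derive reach(d,a) via R0 from edge(d,a)
round 1: derive reach(d,b) via R0 from edge(d,b)
round 1: derive reach(d,c) via R0 from edge(d,c)
round 1: derive reach(d,d) via R0 from edge(d,d)
round 1: derive reach(e,c) via R0 from edge(e,c)
round 1: derive reach(i,b) via R0 from edge(i,b)
round 1: derive reach(i,d) via R0 from edge(i,d)
round 2: derive reach(a,b) via R1 from reach(a,c), reach(c,b)
round 2: derive reach(a,d) via R1 from reach(a,c), reach(c,d)
round 2: derive reach(b,b) via R1 from reach(b,c), reach(c,b)
round 2: derive reach(b,d) via R1 from reach(b,c), reach(c,d)
round 2: derive reach(c,a) via R1 from reach(c,d), reach(d,a)
round 2: derive reach(c,c) via R1 from reach(c,b), reach(b,c)
round 2: derive reach(c,e) via R1 from reach(c,b), reach(b,e)
round 2: derive reach(c,i) via R1 from reach(c,b), reach(b,i)
round 2: derive reach(d,e) via R1 from reach(d,b), reach(b,e)
round 2: derive reach(d,i) via R1 from reach(d,a), reach(a,i)
round 2: derive reach(e,b) via R1 from reach(e,c), reach(c,b)
round 2: derive reach(e,d) via R1 from reach(e,c), reach(c,d)
round 2: derive reach(i,a) via R1 from reach(i,d), reach(d,a)
round 2: derive reach(i,c) via R1 from reach(i,b), reach(b,c)
round 2: derive reach(i,e) via R1 from reach(i,b), reach(b,e)
round 2: derive reach(i,i) via R1 from reach(i,b), reach(b,i)
round 3: derive reach(a,e) via R1 from reach(a,b), reach(b,e)
round 3: derive reach(b,a) via R1 from reach(b,c), reach(c,a)
round 3: derive reach(e,a) via R1 from reach(e,c), reach(c,a)
round 3: derive reach(e,e) via R1 from reach(e,b), reach(b,e)
round 3: derive reach(e,i) via R1 from reach(e,b), reach(b,i)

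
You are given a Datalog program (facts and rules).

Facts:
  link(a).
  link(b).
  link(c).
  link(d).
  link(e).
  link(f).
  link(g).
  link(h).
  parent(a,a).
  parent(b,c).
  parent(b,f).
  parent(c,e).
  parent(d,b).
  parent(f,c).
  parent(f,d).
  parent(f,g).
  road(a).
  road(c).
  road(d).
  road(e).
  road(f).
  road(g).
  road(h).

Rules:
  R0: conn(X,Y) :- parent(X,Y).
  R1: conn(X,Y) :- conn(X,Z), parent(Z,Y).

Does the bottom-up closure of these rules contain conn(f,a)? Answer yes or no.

round 1: derive conn(a,a) via R0 from parent(a,a)
round 1: derive conn(b,c) via R0 from parent(b,c)
round 1: derive conn(b,f) via R0 from parent(b,f)
round 1: derive conn(c,e) via R0 from parent(c,e)
round 1: derive conn(d,b) via R0 from parent(d,b)
round 1: derive conn(f,c) via R0 from parent(f,c)
round 1: derive conn(f,d) via R0 from parent(f,d)
round 1: derive conn(f,g) via R0 from parent(f,g)
round 2: derive conn(b,d) via R1 from conn(b,f), parent(f,d)
round 2: derive conn(b,e) via R1 from conn(b,c), parent(c,e)
round 2: derive conn(b,g) via R1 from conn(b,f), parent(f,g)
round 2: derive conn(d,c) via R1 from conn(d,b), parent(b,c)
round 2: derive conn(d,f) via R1 from conn(d,b), parent(b,f)
round 2: derive conn(f,b) via R1 from conn(f,d), parent(d,b)
round 2: derive conn(f,e) via R1 from conn(f,c), parent(c,e)
round 3: derive conn(b,b) via R1 from conn(b,d), parent(d,b)
round 3: derive conn(d,d) via R1 from conn(d,f), parent(f,d)
round 3: derive conn(d,e) via R1 from conn(d,c), parent(c,e)
round 3: derive conn(d,g) via R1 from conn(d,f), parent(f,g)
round 3: derive conn(f,f) via R1 from conn(f,b), parent(b,f)

no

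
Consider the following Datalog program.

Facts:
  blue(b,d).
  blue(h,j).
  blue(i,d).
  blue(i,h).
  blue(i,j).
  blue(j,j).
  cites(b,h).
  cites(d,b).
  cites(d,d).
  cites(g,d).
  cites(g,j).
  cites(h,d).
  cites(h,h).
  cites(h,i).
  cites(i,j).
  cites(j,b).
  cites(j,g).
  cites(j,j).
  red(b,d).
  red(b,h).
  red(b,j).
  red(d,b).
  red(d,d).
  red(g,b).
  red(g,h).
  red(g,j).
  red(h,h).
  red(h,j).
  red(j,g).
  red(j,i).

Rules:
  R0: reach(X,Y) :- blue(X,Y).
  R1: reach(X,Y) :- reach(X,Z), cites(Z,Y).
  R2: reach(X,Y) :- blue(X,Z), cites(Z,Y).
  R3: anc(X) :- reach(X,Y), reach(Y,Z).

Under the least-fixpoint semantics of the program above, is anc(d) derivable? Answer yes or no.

round 1: derive reach(b,d) via R0 from blue(b,d)
round 1: derive reach(h,j) via R0 from blue(h,j)
round 1: derive reach(i,d) via R0 from blue(i,d)
round 1: derive reach(i,h) via R0 from blue(i,h)
round 1: derive reach(i,j) via R0 from blue(i,j)
round 1: derive reach(j,j) via R0 from blue(j,j)
round 1: derive reach(b,b) via R2 from blue(b,d), cites(d,b)
round 1: derive reach(h,b) via R2 from blue(h,j), cites(j,b)
round 1: derive reach(h,g) via R2 from blue(h,j), cites(j,g)
round 1: derive reach(i,b) via R2 from blue(i,d), cites(d,b)
round 1: derive reach(i,g) via R2 from blue(i,j), cites(j,g)
round 1: derive reach(i,i) via R2 from blue(i,h), cites(h,i)
round 1: derive reach(j,b) via R2 from blue(j,j), cites(j,b)
round 1: derive reach(j,g) via R2 from blue(j,j), cites(j,g)
round 2: derive reach(b,h) via R1 from reach(b,b), cites(b,h)
round 2: derive reach(h,d) via R1 from reach(h,g), cites(g,d)
round 2: derive reach(h,h) via R1 from reach(h,b), cites(b,h)
round 2: derive reach(j,d) via R1 from reach(j,g), cites(g,d)
round 2: derive reach(j,h) via R1 from reach(j,b), cites(b,h)
round 2: derive anc(b) via R3 from reach(b,b), reach(b,b)
round 2: derive anc(h) via R3 from reach(h,b), reach(b,b)
round 2: derive anc(i) via R3 from reach(i,b), reach(b,b)
round 2: derive anc(j) via R3 from reach(j,b), reach(b,b)
round 3: derive reach(b,i) via R1 from reach(b,h), cites(h,i)
round 3: derive reach(h,i) via R1 from reach(h,h), cites(h,i)
round 3: derive reach(j,i) via R1 from reach(j,h), cites(h,i)
round 4: derive reach(b,j) via R1 from reach(b,i), cites(i,j)
round 5: derive reach(b,g) via R1 from reach(b,j), cites(j,g)

no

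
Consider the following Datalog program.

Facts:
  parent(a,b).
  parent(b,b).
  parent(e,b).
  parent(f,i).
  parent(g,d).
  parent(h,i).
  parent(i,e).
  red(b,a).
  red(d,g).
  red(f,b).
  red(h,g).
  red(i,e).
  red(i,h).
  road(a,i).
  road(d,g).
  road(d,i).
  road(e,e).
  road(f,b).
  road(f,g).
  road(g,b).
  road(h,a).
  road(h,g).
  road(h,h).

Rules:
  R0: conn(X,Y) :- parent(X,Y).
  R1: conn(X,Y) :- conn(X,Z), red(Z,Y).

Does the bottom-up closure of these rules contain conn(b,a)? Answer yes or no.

yes

round 1: derive conn(a,b) via R0 from parent(a,b)
round 1: derive conn(b,b) via R0 from parent(b,b)
round 1: derive conn(e,b) via R0 from parent(e,b)
round 1: derive conn(f,i) via R0 from parent(f,i)
round 1: derive conn(g,d) via R0 from parent(g,d)
round 1: derive conn(h,i) via R0 from parent(h,i)
round 1: derive conn(i,e) via R0 from parent(i,e)
round 2: derive conn(a,a) via R1 from conn(a,b), red(b,a)
round 2: derive conn(b,a) via R1 from conn(b,b), red(b,a)
round 2: derive conn(e,a) via R1 from conn(e,b), red(b,a)
round 2: derive conn(f,e) via R1 from conn(f,i), red(i,e)
round 2: derive conn(f,h) via R1 from conn(f,i), red(i,h)
round 2: derive conn(g,g) via R1 from conn(g,d), red(d,g)
round 2: derive conn(h,e) via R1 from conn(h,i), red(i,e)
round 2: derive conn(h,h) via R1 from conn(h,i), red(i,h)
round 3: derive conn(f,g) via R1 from conn(f,h), red(h,g)
round 3: derive conn(h,g) via R1 from conn(h,h), red(h,g)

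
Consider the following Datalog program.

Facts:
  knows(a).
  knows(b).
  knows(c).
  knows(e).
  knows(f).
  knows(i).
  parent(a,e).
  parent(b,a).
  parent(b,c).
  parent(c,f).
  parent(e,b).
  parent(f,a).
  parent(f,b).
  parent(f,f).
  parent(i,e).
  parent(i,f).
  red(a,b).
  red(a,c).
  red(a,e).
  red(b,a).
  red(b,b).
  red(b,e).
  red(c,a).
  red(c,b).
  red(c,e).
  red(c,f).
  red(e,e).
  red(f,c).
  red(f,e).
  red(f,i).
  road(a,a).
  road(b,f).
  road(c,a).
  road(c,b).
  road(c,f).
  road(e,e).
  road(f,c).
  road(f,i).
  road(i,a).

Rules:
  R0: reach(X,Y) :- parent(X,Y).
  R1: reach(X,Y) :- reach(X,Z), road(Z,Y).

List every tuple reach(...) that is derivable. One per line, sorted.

round 1: derive reach(a,e) via R0 from parent(a,e)
round 1: derive reach(b,a) via R0 from parent(b,a)
round 1: derive reach(b,c) via R0 from parent(b,c)
round 1: derive reach(c,f) via R0 from parent(c,f)
round 1: derive reach(e,b) via R0 from parent(e,b)
round 1: derive reach(f,a) via R0 from parent(f,a)
round 1: derive reach(f,b) via R0 from parent(f,b)
round 1: derive reach(f,f) via R0 from parent(f,f)
round 1: derive reach(i,e) via R0 from parent(i,e)
round 1: derive reach(i,f) via R0 from parent(i,f)
round 2: derive reach(b,b) via R1 from reach(b,c), road(c,b)
round 2: derive reach(b,f) via R1 from reach(b,c), road(c,f)
round 2: derive reach(c,c) via R1 from reach(c,f), road(f,c)
round 2: derive reach(c,i) via R1 from reach(c,f), road(f,i)
round 2: derive reach(e,f) via R1 from reach(e,b), road(b,f)
round 2: derive reach(f,c) via R1 from reach(f,f), road(f,c)
round 2: derive reach(f,i) via R1 from reach(f,f), road(f,i)
round 2: derive reach(i,c) via R1 from reach(i,f), road(f,c)
round 2: derive reach(i,i) via R1 from reach(i,f), road(f,i)
round 3: derive reach(b,i) via R1 from reach(b,f), road(f,i)
round 3: derive reach(c,a) via R1 from reach(c,c), road(c,a)
round 3: derive reach(c,b) via R1 from reach(c,c), road(c,b)
round 3: derive reach(e,c) via R1 from reach(e,f), road(f,c)
round 3: derive reach(e,i) via R1 from reach(e,f), road(f,i)
round 3: derive reach(i,a) via R1 from reach(i,c), road(c,a)
round 3: derive reach(i,b) via R1 from reach(i,c), road(c,b)
round 4: derive reach(e,a) via R1 from reach(e,c), road(c,a)

reach(a,e)
reach(b,a)
reach(b,b)
reach(b,c)
reach(b,f)
reach(b,i)
reach(c,a)
reach(c,b)
reach(c,c)
reach(c,f)
reach(c,i)
reach(e,a)
reach(e,b)
reach(e,c)
reach(e,f)
reach(e,i)
reach(f,a)
reach(f,b)
reach(f,c)
reach(f,f)
reach(f,i)
reach(i,a)
reach(i,b)
reach(i,c)
reach(i,e)
reach(i,f)
reach(i,i)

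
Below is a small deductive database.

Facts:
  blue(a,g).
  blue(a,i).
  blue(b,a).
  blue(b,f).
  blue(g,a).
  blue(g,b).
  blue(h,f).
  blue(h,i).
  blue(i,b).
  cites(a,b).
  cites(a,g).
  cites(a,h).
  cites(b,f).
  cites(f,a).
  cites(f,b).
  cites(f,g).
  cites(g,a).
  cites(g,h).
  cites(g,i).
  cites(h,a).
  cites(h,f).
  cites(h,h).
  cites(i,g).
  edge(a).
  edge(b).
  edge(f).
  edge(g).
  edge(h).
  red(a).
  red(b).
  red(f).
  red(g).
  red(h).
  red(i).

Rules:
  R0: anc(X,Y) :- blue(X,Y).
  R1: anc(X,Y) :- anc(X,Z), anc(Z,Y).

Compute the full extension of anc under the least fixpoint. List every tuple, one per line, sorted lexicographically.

anc(a,a)
anc(a,b)
anc(a,f)
anc(a,g)
anc(a,i)
anc(b,a)
anc(b,b)
anc(b,f)
anc(b,g)
anc(b,i)
anc(g,a)
anc(g,b)
anc(g,f)
anc(g,g)
anc(g,i)
anc(h,a)
anc(h,b)
anc(h,f)
anc(h,g)
anc(h,i)
anc(i,a)
anc(i,b)
anc(i,f)
anc(i,g)
anc(i,i)

round 1: derive anc(a,g) via R0 from blue(a,g)
round 1: derive anc(a,i) via R0 from blue(a,i)
round 1: derive anc(b,a) via R0 from blue(b,a)
round 1: derive anc(b,f) via R0 from blue(b,f)
round 1: derive anc(g,a) via R0 from blue(g,a)
round 1: derive anc(g,b) via R0 from blue(g,b)
round 1: derive anc(h,f) via R0 from blue(h,f)
round 1: derive anc(h,i) via R0 from blue(h,i)
round 1: derive anc(i,b) via R0 from blue(i,b)
round 2: derive anc(a,a) via R1 from anc(a,g), anc(g,a)
round 2: derive anc(a,b) via R1 from anc(a,g), anc(g,b)
round 2: derive anc(b,g) via R1 from anc(b,a), anc(a,g)
round 2: derive anc(b,i) via R1 from anc(b,a), anc(a,i)
round 2: derive anc(g,f) via R1 from anc(g,b), anc(b,f)
round 2: derive anc(g,g) via R1 from anc(g,a), anc(a,g)
round 2: derive anc(g,i) via R1 from anc(g,a), anc(a,i)
round 2: derive anc(h,b) via R1 from anc(h,i), anc(i,b)
round 2: derive anc(i,a) via R1 from anc(i,b), anc(b,a)
round 2: derive anc(i,f) via R1 from anc(i,b), anc(b,f)
round 3: derive anc(a,f) via R1 from anc(a,b), anc(b,f)
round 3: derive anc(b,b) via R1 from anc(b,a), anc(a,b)
round 3: derive anc(h,a) via R1 from anc(h,b), anc(b,a)
round 3: derive anc(h,g) via R1 from anc(h,b), anc(b,g)
round 3: derive anc(i,g) via R1 from anc(i,a), anc(a,g)
round 3: derive anc(i,i) via R1 from anc(i,a), anc(a,i)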